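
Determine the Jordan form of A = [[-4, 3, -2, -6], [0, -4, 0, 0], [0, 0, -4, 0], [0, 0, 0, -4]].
J = [[-4, 1, 0, 0], [0, -4, 0, 0], [0, 0, -4, 0], [0, 0, 0, -4]]

The characteristic polynomial is det(xI - A) = (x + 4)^4, so the eigenvalues are -4 (algebraic multiplicity 4).

For λ = -4: rank(A + 4I) = 1, rank((A + 4I)^2) = 0. The eigenspace has dimension 4 - 1 = 3, so there are 3 Jordan blocks; the rank sequence gives block sizes [2, 1, 1].

Assembling the blocks gives the Jordan form J above.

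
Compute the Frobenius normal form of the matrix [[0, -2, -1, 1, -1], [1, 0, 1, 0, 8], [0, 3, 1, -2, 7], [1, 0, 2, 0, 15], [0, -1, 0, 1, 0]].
R = [[0, 0, 0, 0, 6], [1, 0, 0, 0, 7], [0, 1, 0, 0, 0], [0, 0, 1, 0, 5], [0, 0, 0, 1, 1]]

The invariant factors of A (the non-unit diagonal entries of the Smith normal form of xI - A over ℚ[x]) are (x - 3)(x + 2)(x^3 + x + 1), each dividing the next. The characteristic polynomial is their product, (x - 3)(x + 2)(x^3 + x + 1).

The rational canonical form is the block-diagonal matrix of companion matrices C(f_i):
R = [[0, 0, 0, 0, 6], [1, 0, 0, 0, 7], [0, 1, 0, 0, 0], [0, 0, 1, 0, 5], [0, 0, 0, 1, 1]].

Note the characteristic polynomial does not split into linear factors over ℚ, so A has no Jordan form over ℚ; the rational canonical form exists over any field.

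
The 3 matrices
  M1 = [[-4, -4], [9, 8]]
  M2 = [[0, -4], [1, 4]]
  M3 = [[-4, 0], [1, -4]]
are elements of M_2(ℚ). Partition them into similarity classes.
2 classes: {M1, M2}, {M3}

Characteristic polynomials: χ_{M1} = (x - 2)^2, χ_{M2} = (x - 2)^2, χ_{M3} = (x + 4)^2.

{M1, M2}: invariant factors (x - 2)^2.

{M3}: invariant factors (x + 4)^2.

Matrices are similar if and only if their invariant-factor lists agree; the partition into similarity classes is {M1, M2}, {M3}.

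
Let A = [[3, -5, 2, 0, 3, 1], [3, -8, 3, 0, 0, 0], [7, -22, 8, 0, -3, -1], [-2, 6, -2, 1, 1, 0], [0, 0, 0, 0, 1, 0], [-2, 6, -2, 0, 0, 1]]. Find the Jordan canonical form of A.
The characteristic polynomial is det(xI - A) = (x - 1)^6, so the eigenvalues are 1 (algebraic multiplicity 6).

For λ = 1: rank(A - I) = 3, rank((A - I)^2) = 1, rank((A - I)^3) = 0. The eigenspace has dimension 6 - 3 = 3, so there are 3 Jordan blocks; the rank sequence gives block sizes [3, 2, 1].

Assembling the blocks gives the Jordan form J above.

J = [[1, 1, 0, 0, 0, 0], [0, 1, 1, 0, 0, 0], [0, 0, 1, 0, 0, 0], [0, 0, 0, 1, 1, 0], [0, 0, 0, 0, 1, 0], [0, 0, 0, 0, 0, 1]]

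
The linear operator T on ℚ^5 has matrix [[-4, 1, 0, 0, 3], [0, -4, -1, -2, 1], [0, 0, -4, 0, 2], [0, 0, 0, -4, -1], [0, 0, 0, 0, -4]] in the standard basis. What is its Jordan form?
J = [[-4, 1, 0, 0, 0], [0, -4, 1, 0, 0], [0, 0, -4, 0, 0], [0, 0, 0, -4, 1], [0, 0, 0, 0, -4]]

The characteristic polynomial is det(xI - A) = (x + 4)^5, so the eigenvalues are -4 (algebraic multiplicity 5).

For λ = -4: rank(A + 4I) = 3, rank((A + 4I)^2) = 1, rank((A + 4I)^3) = 0. The eigenspace has dimension 5 - 3 = 2, so there are 2 Jordan blocks; the rank sequence gives block sizes [3, 2].

Assembling the blocks gives the Jordan form J above.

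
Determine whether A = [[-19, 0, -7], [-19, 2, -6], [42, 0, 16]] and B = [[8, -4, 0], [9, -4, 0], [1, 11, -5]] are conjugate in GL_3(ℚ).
Yes.

Two matrices over a field are similar if and only if they have the same invariant factors.

Both A and B have characteristic polynomial (x - 2)^2(x + 5) and minimal polynomial (x - 2)^2(x + 5). Computing further, both have invariant factors (x - 2)^2(x + 5). Hence A and B are similar.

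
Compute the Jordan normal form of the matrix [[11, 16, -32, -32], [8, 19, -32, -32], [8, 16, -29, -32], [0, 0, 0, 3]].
J = [[-5, 0, 0, 0], [0, 3, 0, 0], [0, 0, 3, 0], [0, 0, 0, 3]]

The characteristic polynomial is det(xI - A) = (x - 3)^3(x + 5), so the eigenvalues are -5 (algebraic multiplicity 1), 3 (algebraic multiplicity 3).

For λ = -5: algebraic multiplicity 1 gives one 1×1 block.

For λ = 3: rank(A - 3I) = 1. The eigenspace has dimension 4 - 1 = 3, so there are 3 Jordan blocks; the rank sequence gives block sizes [1, 1, 1].

Assembling the blocks gives the Jordan form J above.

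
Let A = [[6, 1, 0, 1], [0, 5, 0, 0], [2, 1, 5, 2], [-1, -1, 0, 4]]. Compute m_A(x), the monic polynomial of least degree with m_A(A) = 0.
The characteristic polynomial factors as (x - 5)^4. The minimal polynomial is ∏(x - λ)^{k_λ} where k_λ is the size of the largest Jordan block at λ.

For λ = 5: rank(A - 5I) = 2, and the largest Jordan block has size 2 (the smallest k with rank((A - 5I)^k) = rank((A - 5I)^(k+1))).

So m_A(x) = (x - 5)^2.

m_A(x) = (x - 5)^2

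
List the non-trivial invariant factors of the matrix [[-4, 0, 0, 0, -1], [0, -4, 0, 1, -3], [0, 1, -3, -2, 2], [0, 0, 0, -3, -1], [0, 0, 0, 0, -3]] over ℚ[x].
x + 4, (x + 3)^3(x + 4)

The Jordan structure of A has elementary divisors (x + 4), (x + 4), (x + 3)^3. Arranging the block sizes at each eigenvalue in decreasing order and taking row products gives the invariant factors.

Invariant factors (smallest first, each dividing the next): x + 4, (x + 3)^3(x + 4).

Check: the last factor (x + 3)^3(x + 4) is the minimal polynomial, and the product (x + 3)^3(x + 4)^2 is the characteristic polynomial.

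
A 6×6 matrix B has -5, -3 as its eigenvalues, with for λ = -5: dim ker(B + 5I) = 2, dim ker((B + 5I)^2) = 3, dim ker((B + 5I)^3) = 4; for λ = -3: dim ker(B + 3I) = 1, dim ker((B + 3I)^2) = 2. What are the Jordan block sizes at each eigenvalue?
Jordan blocks: (-5, 3), (-5, 1), (-3, 2)

λ = -5: successive nullity increments [2, 1, 1] count blocks of size ≥ k; block sizes are [3, 1].
λ = -3: successive nullity increments [1, 1] count blocks of size ≥ k; block sizes are [2].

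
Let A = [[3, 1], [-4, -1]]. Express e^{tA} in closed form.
e^{tA} = [[(2*t + 1)*e^{t}, t*e^{t}], [-4*t*e^{t}, (1 - 2*t)*e^{t}]]

A has Jordan form J = [[1, 1], [0, 1]] with A = PJP^{-1}, so e^{tA} = P e^{tJ} P^{-1}.

For a Jordan block J_k(λ), e^{tJ_k(λ)} = e^{λt} · (I + tN + t^2 N^2/2! + ... + t^{k-1} N^{k-1}/(k-1)!) where N is the nilpotent superdiagonal part.

Assembling the blocks and conjugating back gives the entries of e^{tA} as shown above.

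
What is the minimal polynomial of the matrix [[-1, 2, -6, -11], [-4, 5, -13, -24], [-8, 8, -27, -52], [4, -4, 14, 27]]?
m_A(x) = (x - 1)^2

The characteristic polynomial factors as (x - 1)^4. The minimal polynomial is ∏(x - λ)^{k_λ} where k_λ is the size of the largest Jordan block at λ.

For λ = 1: rank(A - I) = 2, and the largest Jordan block has size 2 (the smallest k with rank((A - I)^k) = rank((A - I)^(k+1))).

So m_A(x) = (x - 1)^2.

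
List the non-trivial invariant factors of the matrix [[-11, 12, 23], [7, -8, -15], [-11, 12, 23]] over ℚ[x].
The Jordan structure of A has elementary divisors x^2, (x - 4). Arranging the block sizes at each eigenvalue in decreasing order and taking row products gives the invariant factors.

Invariant factors (smallest first, each dividing the next): x^2(x - 4).

Check: the last factor x^2(x - 4) is the minimal polynomial, and the product x^2(x - 4) is the characteristic polynomial.

x^2(x - 4)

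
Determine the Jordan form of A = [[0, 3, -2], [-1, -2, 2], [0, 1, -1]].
J = [[-1, 1, 0], [0, -1, 1], [0, 0, -1]]

The characteristic polynomial is det(xI - A) = (x + 1)^3, so the eigenvalues are -1 (algebraic multiplicity 3).

For λ = -1: rank(A + I) = 2, rank((A + I)^2) = 1, rank((A + I)^3) = 0. The eigenspace has dimension 3 - 2 = 1, so there is 1 Jordan block; the rank sequence gives block sizes [3].

Assembling the blocks gives the Jordan form J above.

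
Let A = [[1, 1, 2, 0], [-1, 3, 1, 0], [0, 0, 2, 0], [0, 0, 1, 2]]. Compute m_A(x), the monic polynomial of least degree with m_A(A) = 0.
m_A(x) = (x - 2)^3

The characteristic polynomial factors as (x - 2)^4. The minimal polynomial is ∏(x - λ)^{k_λ} where k_λ is the size of the largest Jordan block at λ.

For λ = 2: rank(A - 2I) = 2, and the largest Jordan block has size 3 (the smallest k with rank((A - 2I)^k) = rank((A - 2I)^(k+1))).

So m_A(x) = (x - 2)^3.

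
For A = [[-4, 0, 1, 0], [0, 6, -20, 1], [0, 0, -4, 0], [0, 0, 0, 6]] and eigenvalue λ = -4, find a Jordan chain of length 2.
We seek v_1 ∈ ker((A + 4I)^2) \ ker(A + 4I), then set v_{i+1} = (A + 4I) v_i.

One such chain is v_1 = [[-1, 2, 1, 0]]^T, v_2 = [[1, 0, 0, 0]]^T. Check: (A + 4I) v_2 = [[0, 0, 0, 0]]^T = 0.

v_1 = [[-1, 2, 1, 0]]^T, v_2 = [[1, 0, 0, 0]]^T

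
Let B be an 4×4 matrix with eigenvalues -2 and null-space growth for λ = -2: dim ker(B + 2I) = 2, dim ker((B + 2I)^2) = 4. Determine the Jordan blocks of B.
Jordan blocks: (-2, 2), (-2, 2)

λ = -2: successive nullity increments [2, 2] count blocks of size ≥ k; block sizes are [2, 2].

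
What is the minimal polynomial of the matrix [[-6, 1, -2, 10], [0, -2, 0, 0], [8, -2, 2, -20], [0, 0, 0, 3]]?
The characteristic polynomial factors as (x - 3)(x + 2)^3. The minimal polynomial is ∏(x - λ)^{k_λ} where k_λ is the size of the largest Jordan block at λ.

For λ = -2: rank(A + 2I) = 2, and the largest Jordan block has size 2 (the smallest k with rank((A + 2I)^k) = rank((A + 2I)^(k+1))).
For λ = 3: rank(A - 3I) = 3, and the largest Jordan block has size 1 (the smallest k with rank((A - 3I)^k) = rank((A - 3I)^(k+1))).

So m_A(x) = (x - 3)(x + 2)^2.

m_A(x) = (x - 3)(x + 2)^2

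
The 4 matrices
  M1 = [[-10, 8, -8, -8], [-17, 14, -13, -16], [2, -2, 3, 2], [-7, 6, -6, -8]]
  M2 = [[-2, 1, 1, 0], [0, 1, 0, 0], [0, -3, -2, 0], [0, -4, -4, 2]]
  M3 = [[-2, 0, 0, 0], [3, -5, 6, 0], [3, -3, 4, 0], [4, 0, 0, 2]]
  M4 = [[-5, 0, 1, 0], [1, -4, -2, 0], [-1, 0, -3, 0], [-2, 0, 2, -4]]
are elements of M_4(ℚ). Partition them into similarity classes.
Characteristic polynomials: χ_{M1} = (x - 2)(x - 1)(x + 2)^2, χ_{M2} = (x - 2)(x - 1)(x + 2)^2, χ_{M3} = (x - 2)(x - 1)(x + 2)^2, χ_{M4} = (x + 4)^4.

{M1, M2}: invariant factors (x - 2)(x - 1)(x + 2)^2.

{M3}: invariant factors x + 2, (x - 2)(x - 1)(x + 2).

{M4}: invariant factors x + 4, (x + 4)^3.

Matrices are similar if and only if their invariant-factor lists agree; the partition into similarity classes is {M1, M2}, {M3}, {M4}.

3 classes: {M1, M2}, {M3}, {M4}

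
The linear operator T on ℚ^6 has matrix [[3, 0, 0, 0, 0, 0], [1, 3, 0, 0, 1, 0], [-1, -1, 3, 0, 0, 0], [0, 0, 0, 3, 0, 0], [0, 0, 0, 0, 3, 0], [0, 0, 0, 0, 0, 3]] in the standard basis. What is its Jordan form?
The characteristic polynomial is det(xI - A) = (x - 3)^6, so the eigenvalues are 3 (algebraic multiplicity 6).

For λ = 3: rank(A - 3I) = 2, rank((A - 3I)^2) = 1, rank((A - 3I)^3) = 0. The eigenspace has dimension 6 - 2 = 4, so there are 4 Jordan blocks; the rank sequence gives block sizes [3, 1, 1, 1].

Assembling the blocks gives the Jordan form J above.

J = [[3, 1, 0, 0, 0, 0], [0, 3, 1, 0, 0, 0], [0, 0, 3, 0, 0, 0], [0, 0, 0, 3, 0, 0], [0, 0, 0, 0, 3, 0], [0, 0, 0, 0, 0, 3]]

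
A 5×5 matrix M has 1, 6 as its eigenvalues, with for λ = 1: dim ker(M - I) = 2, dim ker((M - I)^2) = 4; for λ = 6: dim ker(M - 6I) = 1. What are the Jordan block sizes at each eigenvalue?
Jordan blocks: (1, 2), (1, 2), (6, 1)

λ = 1: successive nullity increments [2, 2] count blocks of size ≥ k; block sizes are [2, 2].
λ = 6: successive nullity increments [1] count blocks of size ≥ k; block sizes are [1].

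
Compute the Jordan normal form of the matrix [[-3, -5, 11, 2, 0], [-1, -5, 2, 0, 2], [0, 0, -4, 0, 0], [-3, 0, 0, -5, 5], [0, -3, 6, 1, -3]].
J = [[-4, 1, 0, 0, 0], [0, -4, 1, 0, 0], [0, 0, -4, 0, 0], [0, 0, 0, -4, 1], [0, 0, 0, 0, -4]]

The characteristic polynomial is det(xI - A) = (x + 4)^5, so the eigenvalues are -4 (algebraic multiplicity 5).

For λ = -4: rank(A + 4I) = 3, rank((A + 4I)^2) = 1, rank((A + 4I)^3) = 0. The eigenspace has dimension 5 - 3 = 2, so there are 2 Jordan blocks; the rank sequence gives block sizes [3, 2].

Assembling the blocks gives the Jordan form J above.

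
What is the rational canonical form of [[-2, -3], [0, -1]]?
R = [[0, -2], [1, -3]]

The invariant factors of A (the non-unit diagonal entries of the Smith normal form of xI - A over ℚ[x]) are (x + 1)(x + 2), each dividing the next. The characteristic polynomial is their product, (x + 1)(x + 2).

The rational canonical form is the block-diagonal matrix of companion matrices C(f_i):
R = [[0, -2], [1, -3]].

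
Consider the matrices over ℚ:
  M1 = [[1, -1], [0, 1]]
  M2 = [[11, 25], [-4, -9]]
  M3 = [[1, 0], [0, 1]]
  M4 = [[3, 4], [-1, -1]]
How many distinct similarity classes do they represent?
Characteristic polynomials: χ_{M1} = (x - 1)^2, χ_{M2} = (x - 1)^2, χ_{M3} = (x - 1)^2, χ_{M4} = (x - 1)^2.

{M1, M2, M4}: invariant factors (x - 1)^2.

{M3}: invariant factors x - 1, x - 1.

Matrices are similar if and only if their invariant-factor lists agree; the partition into similarity classes is {M1, M2, M4}, {M3}.

2 classes: {M1, M2, M4}, {M3}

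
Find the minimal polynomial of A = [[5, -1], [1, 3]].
The characteristic polynomial factors as (x - 4)^2. The minimal polynomial is ∏(x - λ)^{k_λ} where k_λ is the size of the largest Jordan block at λ.

For λ = 4: rank(A - 4I) = 1, and the largest Jordan block has size 2 (the smallest k with rank((A - 4I)^k) = rank((A - 4I)^(k+1))).

So m_A(x) = (x - 4)^2.

m_A(x) = (x - 4)^2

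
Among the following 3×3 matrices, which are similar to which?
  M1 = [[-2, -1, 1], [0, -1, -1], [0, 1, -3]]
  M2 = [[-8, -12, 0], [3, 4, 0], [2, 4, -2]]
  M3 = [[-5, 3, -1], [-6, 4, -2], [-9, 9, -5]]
1 class: {M1, M2, M3}

Characteristic polynomials: χ_{M1} = (x + 2)^3, χ_{M2} = (x + 2)^3, χ_{M3} = (x + 2)^3.

{M1, M2, M3}: invariant factors x + 2, (x + 2)^2.

Matrices are similar if and only if their invariant-factor lists agree; the partition into similarity classes is {M1, M2, M3}.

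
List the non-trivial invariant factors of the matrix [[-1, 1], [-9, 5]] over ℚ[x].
The Jordan structure of A has elementary divisors (x - 2)^2. Arranging the block sizes at each eigenvalue in decreasing order and taking row products gives the invariant factors.

Invariant factors (smallest first, each dividing the next): (x - 2)^2.

Check: the last factor (x - 2)^2 is the minimal polynomial, and the product (x - 2)^2 is the characteristic polynomial.

(x - 2)^2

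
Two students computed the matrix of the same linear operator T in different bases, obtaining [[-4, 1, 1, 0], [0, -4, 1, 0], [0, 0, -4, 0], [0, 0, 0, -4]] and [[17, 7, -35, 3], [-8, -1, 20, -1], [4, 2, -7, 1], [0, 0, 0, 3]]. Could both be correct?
trace(A) = -16 but trace(B) = 12. The trace is a similarity invariant, so A and B are not similar.

No.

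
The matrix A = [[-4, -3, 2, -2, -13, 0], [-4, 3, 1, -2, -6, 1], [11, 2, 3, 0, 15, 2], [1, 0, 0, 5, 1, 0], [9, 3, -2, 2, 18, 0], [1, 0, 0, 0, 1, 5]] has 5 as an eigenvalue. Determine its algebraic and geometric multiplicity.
algebraic multiplicity 6, geometric multiplicity 3

The characteristic polynomial is (x - 5)^6, so the factor x - 5 appears with exponent 6: the algebraic multiplicity is 6.

rank(A - 5I) = 3, so the eigenspace has dimension 6 - 3 = 3: the geometric multiplicity is 3.

Since 3 < 6, A is not diagonalizable.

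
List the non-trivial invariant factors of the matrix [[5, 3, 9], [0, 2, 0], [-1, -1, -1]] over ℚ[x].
The Jordan structure of A has elementary divisors (x - 2)^2, (x - 2). Arranging the block sizes at each eigenvalue in decreasing order and taking row products gives the invariant factors.

Invariant factors (smallest first, each dividing the next): x - 2, (x - 2)^2.

Check: the last factor (x - 2)^2 is the minimal polynomial, and the product (x - 2)^3 is the characteristic polynomial.

x - 2, (x - 2)^2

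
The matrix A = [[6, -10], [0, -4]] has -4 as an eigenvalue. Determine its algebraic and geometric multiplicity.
algebraic multiplicity 1, geometric multiplicity 1

The characteristic polynomial is (x - 6)(x + 4), so the factor x + 4 appears with exponent 1: the algebraic multiplicity is 1.

rank(A + 4I) = 1, so the eigenspace has dimension 2 - 1 = 1: the geometric multiplicity is 1.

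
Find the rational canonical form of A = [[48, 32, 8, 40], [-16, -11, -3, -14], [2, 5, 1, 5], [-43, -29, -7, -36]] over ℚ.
The invariant factors of A (the non-unit diagonal entries of the Smith normal form of xI - A over ℚ[x]) are (x - 2)(x^3 + x + 4), each dividing the next. The characteristic polynomial is their product, (x - 2)(x^3 + x + 4).

The rational canonical form is the block-diagonal matrix of companion matrices C(f_i):
R = [[0, 0, 0, 8], [1, 0, 0, -2], [0, 1, 0, -1], [0, 0, 1, 2]].

Note the characteristic polynomial does not split into linear factors over ℚ, so A has no Jordan form over ℚ; the rational canonical form exists over any field.

R = [[0, 0, 0, 8], [1, 0, 0, -2], [0, 1, 0, -1], [0, 0, 1, 2]]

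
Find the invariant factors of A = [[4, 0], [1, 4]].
(x - 4)^2

The Jordan structure of A has elementary divisors (x - 4)^2. Arranging the block sizes at each eigenvalue in decreasing order and taking row products gives the invariant factors.

Invariant factors (smallest first, each dividing the next): (x - 4)^2.

Check: the last factor (x - 4)^2 is the minimal polynomial, and the product (x - 4)^2 is the characteristic polynomial.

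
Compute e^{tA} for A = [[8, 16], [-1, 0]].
A has Jordan form J = [[4, 1], [0, 4]] with A = PJP^{-1}, so e^{tA} = P e^{tJ} P^{-1}.

For a Jordan block J_k(λ), e^{tJ_k(λ)} = e^{λt} · (I + tN + t^2 N^2/2! + ... + t^{k-1} N^{k-1}/(k-1)!) where N is the nilpotent superdiagonal part.

Assembling the blocks and conjugating back gives the entries of e^{tA} as shown above.

e^{tA} = [[(4*t + 1)*e^{4*t}, 16*t*e^{4*t}], [-t*e^{4*t}, (1 - 4*t)*e^{4*t}]]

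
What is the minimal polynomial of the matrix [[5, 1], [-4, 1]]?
m_A(x) = (x - 3)^2

The characteristic polynomial factors as (x - 3)^2. The minimal polynomial is ∏(x - λ)^{k_λ} where k_λ is the size of the largest Jordan block at λ.

For λ = 3: rank(A - 3I) = 1, and the largest Jordan block has size 2 (the smallest k with rank((A - 3I)^k) = rank((A - 3I)^(k+1))).

So m_A(x) = (x - 3)^2.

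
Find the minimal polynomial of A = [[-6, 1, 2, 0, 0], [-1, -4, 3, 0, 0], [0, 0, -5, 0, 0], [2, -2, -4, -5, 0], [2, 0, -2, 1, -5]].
m_A(x) = (x + 5)^3

The characteristic polynomial factors as (x + 5)^5. The minimal polynomial is ∏(x - λ)^{k_λ} where k_λ is the size of the largest Jordan block at λ.

For λ = -5: rank(A + 5I) = 3, and the largest Jordan block has size 3 (the smallest k with rank((A + 5I)^k) = rank((A + 5I)^(k+1))).

So m_A(x) = (x + 5)^3.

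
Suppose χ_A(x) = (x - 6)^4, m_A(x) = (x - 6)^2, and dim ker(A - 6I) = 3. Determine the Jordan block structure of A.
Jordan blocks: (6, 2), (6, 1), (6, 1)

λ = 6: algebraic multiplicity 4 (exponent in χ_A), largest block size 2 (exponent in m_A), 3 blocks (geometric multiplicity). These force block sizes [2, 1, 1].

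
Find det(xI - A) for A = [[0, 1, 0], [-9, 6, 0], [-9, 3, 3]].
xI - A = [[x, -1, 0], [9, x - 6, 0], [9, -3, x - 3]].

Expanding det(xI - A) along the first row:
det(xI - A) = + (x)·det([[x - 6, 0], [-3, x - 3]]) - (-1)·det([[9, 0], [9, x - 3]]) + (0)·det([[9, x - 6], [9, -3]]).

Evaluating gives χ_A(x) = x^3 - 9x^2 + 27x - 27 = (x - 3)^3.

χ_A(x) = (x - 3)^3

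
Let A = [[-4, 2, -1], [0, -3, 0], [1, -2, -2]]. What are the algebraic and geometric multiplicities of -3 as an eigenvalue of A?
algebraic multiplicity 3, geometric multiplicity 2

The characteristic polynomial is (x + 3)^3, so the factor x + 3 appears with exponent 3: the algebraic multiplicity is 3.

rank(A + 3I) = 1, so the eigenspace has dimension 3 - 1 = 2: the geometric multiplicity is 2.

Since 2 < 3, A is not diagonalizable.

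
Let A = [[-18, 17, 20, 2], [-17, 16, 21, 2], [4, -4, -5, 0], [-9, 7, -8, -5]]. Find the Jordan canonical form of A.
J = [[-3, 1, 0, 0], [0, -3, 1, 0], [0, 0, -3, 0], [0, 0, 0, -3]]

The characteristic polynomial is det(xI - A) = (x + 3)^4, so the eigenvalues are -3 (algebraic multiplicity 4).

For λ = -3: rank(A + 3I) = 2, rank((A + 3I)^2) = 1, rank((A + 3I)^3) = 0. The eigenspace has dimension 4 - 2 = 2, so there are 2 Jordan blocks; the rank sequence gives block sizes [3, 1].

Assembling the blocks gives the Jordan form J above.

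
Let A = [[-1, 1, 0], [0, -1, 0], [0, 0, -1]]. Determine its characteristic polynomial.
xI - A = [[x + 1, -1, 0], [0, x + 1, 0], [0, 0, x + 1]].

Expanding det(xI - A) along the first row:
det(xI - A) = + (x + 1)·det([[x + 1, 0], [0, x + 1]]) - (-1)·det([[0, 0], [0, x + 1]]) + (0)·det([[0, x + 1], [0, 0]]).

Evaluating gives χ_A(x) = x^3 + 3x^2 + 3x + 1 = (x + 1)^3.

χ_A(x) = (x + 1)^3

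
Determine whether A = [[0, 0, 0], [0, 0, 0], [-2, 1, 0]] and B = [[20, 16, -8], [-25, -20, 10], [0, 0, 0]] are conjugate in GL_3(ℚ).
Yes.

Two matrices over a field are similar if and only if they have the same invariant factors.

Both A and B have characteristic polynomial x^3 and minimal polynomial x^2. Computing further, both have invariant factors x, x^2. Hence A and B are similar.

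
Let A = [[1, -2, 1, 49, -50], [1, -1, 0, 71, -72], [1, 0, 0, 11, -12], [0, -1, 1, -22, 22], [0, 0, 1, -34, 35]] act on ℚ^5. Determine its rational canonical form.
R = [[0, 0, 0, 0, 0], [1, 0, 0, 0, -72], [0, 1, 0, 0, 60], [0, 0, 1, 0, -50], [0, 0, 0, 1, 13]]

The invariant factors of A (the non-unit diagonal entries of the Smith normal form of xI - A over ℚ[x]) are x(x - 6)^2(x^2 - x + 2), each dividing the next. The characteristic polynomial is their product, x(x - 6)^2(x^2 - x + 2).

The rational canonical form is the block-diagonal matrix of companion matrices C(f_i):
R = [[0, 0, 0, 0, 0], [1, 0, 0, 0, -72], [0, 1, 0, 0, 60], [0, 0, 1, 0, -50], [0, 0, 0, 1, 13]].

Note the characteristic polynomial does not split into linear factors over ℚ, so A has no Jordan form over ℚ; the rational canonical form exists over any field.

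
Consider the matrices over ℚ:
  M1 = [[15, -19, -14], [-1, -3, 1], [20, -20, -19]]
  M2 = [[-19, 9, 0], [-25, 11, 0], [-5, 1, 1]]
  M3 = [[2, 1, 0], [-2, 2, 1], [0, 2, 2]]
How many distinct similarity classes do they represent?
Characteristic polynomials: χ_{M1} = (x - 1)(x + 4)^2, χ_{M2} = (x - 1)(x + 4)^2, χ_{M3} = (x - 2)^3.

{M1, M2}: invariant factors (x - 1)(x + 4)^2.

{M3}: invariant factors (x - 2)^3.

Matrices are similar if and only if their invariant-factor lists agree; the partition into similarity classes is {M1, M2}, {M3}.

2 classes: {M1, M2}, {M3}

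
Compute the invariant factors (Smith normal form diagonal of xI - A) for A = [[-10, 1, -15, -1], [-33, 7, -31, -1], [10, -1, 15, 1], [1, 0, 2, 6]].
The Jordan structure of A has elementary divisors x, (x - 6)^3. Arranging the block sizes at each eigenvalue in decreasing order and taking row products gives the invariant factors.

Invariant factors (smallest first, each dividing the next): x(x - 6)^3.

Check: the last factor x(x - 6)^3 is the minimal polynomial, and the product x(x - 6)^3 is the characteristic polynomial.

x(x - 6)^3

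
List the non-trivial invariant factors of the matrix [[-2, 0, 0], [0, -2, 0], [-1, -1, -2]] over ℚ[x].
x + 2, (x + 2)^2

The Jordan structure of A has elementary divisors (x + 2)^2, (x + 2). Arranging the block sizes at each eigenvalue in decreasing order and taking row products gives the invariant factors.

Invariant factors (smallest first, each dividing the next): x + 2, (x + 2)^2.

Check: the last factor (x + 2)^2 is the minimal polynomial, and the product (x + 2)^3 is the characteristic polynomial.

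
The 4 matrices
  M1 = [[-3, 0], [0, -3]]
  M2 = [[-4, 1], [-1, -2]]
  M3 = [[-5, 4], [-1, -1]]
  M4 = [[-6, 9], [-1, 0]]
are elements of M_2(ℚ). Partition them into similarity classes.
2 classes: {M1}, {M2, M3, M4}

Characteristic polynomials: χ_{M1} = (x + 3)^2, χ_{M2} = (x + 3)^2, χ_{M3} = (x + 3)^2, χ_{M4} = (x + 3)^2.

{M1}: invariant factors x + 3, x + 3.

{M2, M3, M4}: invariant factors (x + 3)^2.

Matrices are similar if and only if their invariant-factor lists agree; the partition into similarity classes is {M1}, {M2, M3, M4}.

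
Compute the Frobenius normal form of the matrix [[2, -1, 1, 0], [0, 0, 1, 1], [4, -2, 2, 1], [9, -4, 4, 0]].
The invariant factors of A (the non-unit diagonal entries of the Smith normal form of xI - A over ℚ[x]) are (x^2 - 2x - 1)^2, each dividing the next. The characteristic polynomial is their product, (x^2 - 2x - 1)^2.

The rational canonical form is the block-diagonal matrix of companion matrices C(f_i):
R = [[0, 0, 0, -1], [1, 0, 0, -4], [0, 1, 0, -2], [0, 0, 1, 4]].

Note the characteristic polynomial does not split into linear factors over ℚ, so A has no Jordan form over ℚ; the rational canonical form exists over any field.

R = [[0, 0, 0, -1], [1, 0, 0, -4], [0, 1, 0, -2], [0, 0, 1, 4]]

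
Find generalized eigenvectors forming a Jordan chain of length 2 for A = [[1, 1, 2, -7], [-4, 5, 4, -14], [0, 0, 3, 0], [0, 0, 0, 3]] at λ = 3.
v_1 = [[1, 0, -2, -1]]^T, v_2 = [[1, 2, 0, 0]]^T

We seek v_1 ∈ ker((A - 3I)^2) \ ker(A - 3I), then set v_{i+1} = (A - 3I) v_i.

One such chain is v_1 = [[1, 0, -2, -1]]^T, v_2 = [[1, 2, 0, 0]]^T. Check: (A - 3I) v_2 = [[0, 0, 0, 0]]^T = 0.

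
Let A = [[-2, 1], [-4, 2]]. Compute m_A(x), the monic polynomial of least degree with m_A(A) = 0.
The characteristic polynomial factors as x^2. The minimal polynomial is ∏(x - λ)^{k_λ} where k_λ is the size of the largest Jordan block at λ.

For λ = 0: rank(A) = 1, and the largest Jordan block has size 2 (the smallest k with rank(A^k) = rank(A^(k+1))).

So m_A(x) = x^2.

m_A(x) = x^2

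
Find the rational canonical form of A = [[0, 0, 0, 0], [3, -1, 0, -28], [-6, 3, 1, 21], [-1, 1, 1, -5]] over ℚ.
The invariant factors of A (the non-unit diagonal entries of the Smith normal form of xI - A over ℚ[x]) are x(x + 5)(x^2 + 6), each dividing the next. The characteristic polynomial is their product, x(x + 5)(x^2 + 6).

The rational canonical form is the block-diagonal matrix of companion matrices C(f_i):
R = [[0, 0, 0, 0], [1, 0, 0, -30], [0, 1, 0, -6], [0, 0, 1, -5]].

Note the characteristic polynomial does not split into linear factors over ℚ, so A has no Jordan form over ℚ; the rational canonical form exists over any field.

R = [[0, 0, 0, 0], [1, 0, 0, -30], [0, 1, 0, -6], [0, 0, 1, -5]]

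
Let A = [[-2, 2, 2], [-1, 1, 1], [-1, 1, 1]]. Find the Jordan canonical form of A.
The characteristic polynomial is det(xI - A) = x^3, so the eigenvalues are 0 (algebraic multiplicity 3).

For λ = 0: rank(A) = 1, rank(A^2) = 0. The eigenspace has dimension 3 - 1 = 2, so there are 2 Jordan blocks; the rank sequence gives block sizes [2, 1].

Assembling the blocks gives the Jordan form J above.

J = [[0, 1, 0], [0, 0, 0], [0, 0, 0]]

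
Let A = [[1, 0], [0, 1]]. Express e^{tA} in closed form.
e^{tA} = [[e^{t}, 0], [0, e^{t}]]

A has Jordan form J = [[1, 0], [0, 1]] with A = PJP^{-1}, so e^{tA} = P e^{tJ} P^{-1}.

For a Jordan block J_k(λ), e^{tJ_k(λ)} = e^{λt} · (I + tN + t^2 N^2/2! + ... + t^{k-1} N^{k-1}/(k-1)!) where N is the nilpotent superdiagonal part.

Assembling the blocks and conjugating back gives the entries of e^{tA} as shown above.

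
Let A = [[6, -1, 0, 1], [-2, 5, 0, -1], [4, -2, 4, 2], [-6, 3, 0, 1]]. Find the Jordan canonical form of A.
J = [[4, 1, 0, 0], [0, 4, 0, 0], [0, 0, 4, 0], [0, 0, 0, 4]]

The characteristic polynomial is det(xI - A) = (x - 4)^4, so the eigenvalues are 4 (algebraic multiplicity 4).

For λ = 4: rank(A - 4I) = 1, rank((A - 4I)^2) = 0. The eigenspace has dimension 4 - 1 = 3, so there are 3 Jordan blocks; the rank sequence gives block sizes [2, 1, 1].

Assembling the blocks gives the Jordan form J above.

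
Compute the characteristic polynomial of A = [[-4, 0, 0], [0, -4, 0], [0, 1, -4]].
xI - A = [[x + 4, 0, 0], [0, x + 4, 0], [0, -1, x + 4]].

Expanding det(xI - A) along the first row:
det(xI - A) = + (x + 4)·det([[x + 4, 0], [-1, x + 4]]) - (0)·det([[0, 0], [0, x + 4]]) + (0)·det([[0, x + 4], [0, -1]]).

Evaluating gives χ_A(x) = x^3 + 12x^2 + 48x + 64 = (x + 4)^3.

χ_A(x) = (x + 4)^3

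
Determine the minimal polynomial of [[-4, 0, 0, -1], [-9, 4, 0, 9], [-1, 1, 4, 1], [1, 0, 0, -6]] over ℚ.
m_A(x) = (x - 4)^2(x + 5)^2

The characteristic polynomial factors as (x - 4)^2(x + 5)^2. The minimal polynomial is ∏(x - λ)^{k_λ} where k_λ is the size of the largest Jordan block at λ.

For λ = -5: rank(A + 5I) = 3, and the largest Jordan block has size 2 (the smallest k with rank((A + 5I)^k) = rank((A + 5I)^(k+1))).
For λ = 4: rank(A - 4I) = 3, and the largest Jordan block has size 2 (the smallest k with rank((A - 4I)^k) = rank((A - 4I)^(k+1))).

So m_A(x) = (x - 4)^2(x + 5)^2.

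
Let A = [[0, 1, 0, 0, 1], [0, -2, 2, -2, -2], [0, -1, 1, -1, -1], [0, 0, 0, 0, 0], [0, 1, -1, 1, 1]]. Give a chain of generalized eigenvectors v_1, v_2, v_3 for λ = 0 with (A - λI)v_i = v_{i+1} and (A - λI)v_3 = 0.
v_1 = [[0, 0, 1, 0, 0]]^T, v_2 = [[0, 2, 1, 0, -1]]^T, v_3 = [[1, 0, 0, 0, 0]]^T

We seek v_1 ∈ ker(A^3) \ ker(A^2), then set v_{i+1} = A v_i.

One such chain is v_1 = [[0, 0, 1, 0, 0]]^T, v_2 = [[0, 2, 1, 0, -1]]^T, v_3 = [[1, 0, 0, 0, 0]]^T. Check: A v_3 = [[0, 0, 0, 0, 0]]^T = 0.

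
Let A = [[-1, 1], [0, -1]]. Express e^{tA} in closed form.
e^{tA} = [[e^{-t}, t*e^{-t}], [0, e^{-t}]]

A has Jordan form J = [[-1, 1], [0, -1]] with A = PJP^{-1}, so e^{tA} = P e^{tJ} P^{-1}.

For a Jordan block J_k(λ), e^{tJ_k(λ)} = e^{λt} · (I + tN + t^2 N^2/2! + ... + t^{k-1} N^{k-1}/(k-1)!) where N is the nilpotent superdiagonal part.

Assembling the blocks and conjugating back gives the entries of e^{tA} as shown above.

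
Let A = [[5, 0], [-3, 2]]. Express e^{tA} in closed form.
e^{tA} = [[e^{5*t}, 0], [-e^{5*t} + e^{2*t}, e^{2*t}]]

A has Jordan form J = [[2, 0], [0, 5]] with A = PJP^{-1}, so e^{tA} = P e^{tJ} P^{-1}.

For a Jordan block J_k(λ), e^{tJ_k(λ)} = e^{λt} · (I + tN + t^2 N^2/2! + ... + t^{k-1} N^{k-1}/(k-1)!) where N is the nilpotent superdiagonal part.

Assembling the blocks and conjugating back gives the entries of e^{tA} as shown above.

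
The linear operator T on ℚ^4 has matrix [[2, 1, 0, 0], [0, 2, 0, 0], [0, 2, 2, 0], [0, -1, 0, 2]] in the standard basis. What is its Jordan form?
The characteristic polynomial is det(xI - A) = (x - 2)^4, so the eigenvalues are 2 (algebraic multiplicity 4).

For λ = 2: rank(A - 2I) = 1, rank((A - 2I)^2) = 0. The eigenspace has dimension 4 - 1 = 3, so there are 3 Jordan blocks; the rank sequence gives block sizes [2, 1, 1].

Assembling the blocks gives the Jordan form J above.

J = [[2, 1, 0, 0], [0, 2, 0, 0], [0, 0, 2, 0], [0, 0, 0, 2]]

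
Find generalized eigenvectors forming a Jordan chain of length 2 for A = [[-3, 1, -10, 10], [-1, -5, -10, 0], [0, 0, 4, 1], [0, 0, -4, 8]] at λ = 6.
v_1 = [[2, -1, 1, 3]]^T, v_2 = [[1, -1, 1, 2]]^T

We seek v_1 ∈ ker((A - 6I)^2) \ ker(A - 6I), then set v_{i+1} = (A - 6I) v_i.

One such chain is v_1 = [[2, -1, 1, 3]]^T, v_2 = [[1, -1, 1, 2]]^T. Check: (A - 6I) v_2 = [[0, 0, 0, 0]]^T = 0.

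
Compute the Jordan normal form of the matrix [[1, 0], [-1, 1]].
J = [[1, 1], [0, 1]]

The characteristic polynomial is det(xI - A) = (x - 1)^2, so the eigenvalues are 1 (algebraic multiplicity 2).

For λ = 1: rank(A - I) = 1, rank((A - I)^2) = 0. The eigenspace has dimension 2 - 1 = 1, so there is 1 Jordan block; the rank sequence gives block sizes [2].

Assembling the blocks gives the Jordan form J above.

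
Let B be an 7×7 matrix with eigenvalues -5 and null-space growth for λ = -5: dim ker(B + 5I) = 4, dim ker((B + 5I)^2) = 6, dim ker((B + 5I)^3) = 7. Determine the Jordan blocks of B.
Jordan blocks: (-5, 3), (-5, 2), (-5, 1), (-5, 1)

λ = -5: successive nullity increments [4, 2, 1] count blocks of size ≥ k; block sizes are [3, 2, 1, 1].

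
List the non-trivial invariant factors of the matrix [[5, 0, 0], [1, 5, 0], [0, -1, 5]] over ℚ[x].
(x - 5)^3

The Jordan structure of A has elementary divisors (x - 5)^3. Arranging the block sizes at each eigenvalue in decreasing order and taking row products gives the invariant factors.

Invariant factors (smallest first, each dividing the next): (x - 5)^3.

Check: the last factor (x - 5)^3 is the minimal polynomial, and the product (x - 5)^3 is the characteristic polynomial.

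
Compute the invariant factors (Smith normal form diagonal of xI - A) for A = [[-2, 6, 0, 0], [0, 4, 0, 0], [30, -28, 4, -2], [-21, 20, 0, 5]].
x - 4, (x - 5)(x - 4)(x + 2)

The Jordan structure of A has elementary divisors (x + 2), (x - 4), (x - 4), (x - 5). Arranging the block sizes at each eigenvalue in decreasing order and taking row products gives the invariant factors.

Invariant factors (smallest first, each dividing the next): x - 4, (x - 5)(x - 4)(x + 2).

Check: the last factor (x - 5)(x - 4)(x + 2) is the minimal polynomial, and the product (x - 5)(x - 4)^2(x + 2) is the characteristic polynomial.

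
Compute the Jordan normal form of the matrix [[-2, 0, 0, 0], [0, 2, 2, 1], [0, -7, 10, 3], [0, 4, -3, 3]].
J = [[-2, 0, 0, 0], [0, 5, 1, 0], [0, 0, 5, 1], [0, 0, 0, 5]]

The characteristic polynomial is det(xI - A) = (x - 5)^3(x + 2), so the eigenvalues are -2 (algebraic multiplicity 1), 5 (algebraic multiplicity 3).

For λ = -2: algebraic multiplicity 1 gives one 1×1 block.

For λ = 5: rank(A - 5I) = 3, rank((A - 5I)^2) = 2, rank((A - 5I)^3) = 1. The eigenspace has dimension 4 - 3 = 1, so there is 1 Jordan block; the rank sequence gives block sizes [3].

Assembling the blocks gives the Jordan form J above.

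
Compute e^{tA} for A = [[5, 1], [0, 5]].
e^{tA} = [[e^{5*t}, t*e^{5*t}], [0, e^{5*t}]]

A has Jordan form J = [[5, 1], [0, 5]] with A = PJP^{-1}, so e^{tA} = P e^{tJ} P^{-1}.

For a Jordan block J_k(λ), e^{tJ_k(λ)} = e^{λt} · (I + tN + t^2 N^2/2! + ... + t^{k-1} N^{k-1}/(k-1)!) where N is the nilpotent superdiagonal part.

Assembling the blocks and conjugating back gives the entries of e^{tA} as shown above.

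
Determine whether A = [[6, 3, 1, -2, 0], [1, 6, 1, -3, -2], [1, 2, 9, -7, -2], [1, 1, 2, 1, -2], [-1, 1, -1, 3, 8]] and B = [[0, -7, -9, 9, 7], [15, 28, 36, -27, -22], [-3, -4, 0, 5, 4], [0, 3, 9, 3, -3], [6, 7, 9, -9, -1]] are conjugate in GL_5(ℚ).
Both have characteristic polynomial (x - 6)^5, but the minimal polynomial of A is (x - 6)^3 while the minimal polynomial of B is (x - 6)^2. The minimal polynomial is a similarity invariant, so A and B are not similar.

No.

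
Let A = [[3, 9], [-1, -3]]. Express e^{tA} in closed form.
e^{tA} = [[3*t + 1, 9*t], [-t, 1 - 3*t]]

A has Jordan form J = [[0, 1], [0, 0]] with A = PJP^{-1}, so e^{tA} = P e^{tJ} P^{-1}.

For a Jordan block J_k(λ), e^{tJ_k(λ)} = e^{λt} · (I + tN + t^2 N^2/2! + ... + t^{k-1} N^{k-1}/(k-1)!) where N is the nilpotent superdiagonal part.

Assembling the blocks and conjugating back gives the entries of e^{tA} as shown above.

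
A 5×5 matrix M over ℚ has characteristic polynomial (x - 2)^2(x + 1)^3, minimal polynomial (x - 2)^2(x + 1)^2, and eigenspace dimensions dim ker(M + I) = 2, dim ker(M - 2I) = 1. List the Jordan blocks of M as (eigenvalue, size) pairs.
λ = -1: algebraic multiplicity 3 (exponent in χ_M), largest block size 2 (exponent in m_M), 2 blocks (geometric multiplicity). These force block sizes [2, 1].
λ = 2: algebraic multiplicity 2 (exponent in χ_M), largest block size 2 (exponent in m_M), 1 block (geometric multiplicity). This forces block sizes [2].

Jordan blocks: (-1, 2), (-1, 1), (2, 2)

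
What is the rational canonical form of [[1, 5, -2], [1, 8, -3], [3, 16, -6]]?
The invariant factors of A (the non-unit diagonal entries of the Smith normal form of xI - A over ℚ[x]) are (x - 1)^3, each dividing the next. The characteristic polynomial is their product, (x - 1)^3.

The rational canonical form is the block-diagonal matrix of companion matrices C(f_i):
R = [[0, 0, 1], [1, 0, -3], [0, 1, 3]].

R = [[0, 0, 1], [1, 0, -3], [0, 1, 3]]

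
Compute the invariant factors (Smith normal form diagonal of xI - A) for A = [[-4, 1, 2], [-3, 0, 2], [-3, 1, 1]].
x + 1, (x + 1)^2

The Jordan structure of A has elementary divisors (x + 1)^2, (x + 1). Arranging the block sizes at each eigenvalue in decreasing order and taking row products gives the invariant factors.

Invariant factors (smallest first, each dividing the next): x + 1, (x + 1)^2.

Check: the last factor (x + 1)^2 is the minimal polynomial, and the product (x + 1)^3 is the characteristic polynomial.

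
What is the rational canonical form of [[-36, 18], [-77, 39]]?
R = [[0, 18], [1, 3]]

The invariant factors of A (the non-unit diagonal entries of the Smith normal form of xI - A over ℚ[x]) are (x - 6)(x + 3), each dividing the next. The characteristic polynomial is their product, (x - 6)(x + 3).

The rational canonical form is the block-diagonal matrix of companion matrices C(f_i):
R = [[0, 18], [1, 3]].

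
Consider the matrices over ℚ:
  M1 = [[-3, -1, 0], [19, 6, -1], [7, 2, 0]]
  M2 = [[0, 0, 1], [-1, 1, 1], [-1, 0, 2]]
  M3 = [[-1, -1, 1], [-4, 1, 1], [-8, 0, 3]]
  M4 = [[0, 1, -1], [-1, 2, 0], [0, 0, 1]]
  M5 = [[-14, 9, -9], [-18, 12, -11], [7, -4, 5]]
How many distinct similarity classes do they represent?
2 classes: {M1, M3, M4, M5}, {M2}

Characteristic polynomials: χ_{M1} = (x - 1)^3, χ_{M2} = (x - 1)^3, χ_{M3} = (x - 1)^3, χ_{M4} = (x - 1)^3, χ_{M5} = (x - 1)^3.

{M1, M3, M4, M5}: invariant factors (x - 1)^3.

{M2}: invariant factors x - 1, (x - 1)^2.

Matrices are similar if and only if their invariant-factor lists agree; the partition into similarity classes is {M1, M3, M4, M5}, {M2}.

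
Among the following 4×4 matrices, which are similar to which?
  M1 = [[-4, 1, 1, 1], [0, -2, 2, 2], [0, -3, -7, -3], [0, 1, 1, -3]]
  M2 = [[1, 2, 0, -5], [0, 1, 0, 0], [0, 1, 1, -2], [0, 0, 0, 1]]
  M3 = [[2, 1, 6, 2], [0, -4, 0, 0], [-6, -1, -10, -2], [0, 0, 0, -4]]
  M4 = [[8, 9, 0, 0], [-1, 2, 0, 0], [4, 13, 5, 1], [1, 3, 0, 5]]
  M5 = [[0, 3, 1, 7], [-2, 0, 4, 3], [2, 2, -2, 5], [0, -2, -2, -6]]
4 classes: {M1, M3}, {M2}, {M4}, {M5}

Characteristic polynomials: χ_{M1} = (x + 4)^4, χ_{M2} = (x - 1)^4, χ_{M3} = (x + 4)^4, χ_{M4} = (x - 5)^4, χ_{M5} = (x + 2)^4.

{M1, M3}: invariant factors x + 4, x + 4, (x + 4)^2.

{M2}: invariant factors (x - 1)^2, (x - 1)^2.

{M4}: invariant factors (x - 5)^2, (x - 5)^2.

{M5}: invariant factors (x + 2)^2, (x + 2)^2.

Matrices are similar if and only if their invariant-factor lists agree; the partition into similarity classes is {M1, M3}, {M2}, {M4}, {M5}.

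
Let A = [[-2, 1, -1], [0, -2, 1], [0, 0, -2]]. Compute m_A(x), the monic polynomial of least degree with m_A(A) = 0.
The characteristic polynomial factors as (x + 2)^3. The minimal polynomial is ∏(x - λ)^{k_λ} where k_λ is the size of the largest Jordan block at λ.

For λ = -2: rank(A + 2I) = 2, and the largest Jordan block has size 3 (the smallest k with rank((A + 2I)^k) = rank((A + 2I)^(k+1))).

So m_A(x) = (x + 2)^3.

m_A(x) = (x + 2)^3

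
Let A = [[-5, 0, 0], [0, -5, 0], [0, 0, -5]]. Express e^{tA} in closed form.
A has Jordan form J = [[-5, 0, 0], [0, -5, 0], [0, 0, -5]] with A = PJP^{-1}, so e^{tA} = P e^{tJ} P^{-1}.

For a Jordan block J_k(λ), e^{tJ_k(λ)} = e^{λt} · (I + tN + t^2 N^2/2! + ... + t^{k-1} N^{k-1}/(k-1)!) where N is the nilpotent superdiagonal part.

Assembling the blocks and conjugating back gives the entries of e^{tA} as shown above.

e^{tA} = [[e^{-5*t}, 0, 0], [0, e^{-5*t}, 0], [0, 0, e^{-5*t}]]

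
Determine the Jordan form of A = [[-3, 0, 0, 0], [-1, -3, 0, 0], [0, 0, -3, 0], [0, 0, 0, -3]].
J = [[-3, 1, 0, 0], [0, -3, 0, 0], [0, 0, -3, 0], [0, 0, 0, -3]]

The characteristic polynomial is det(xI - A) = (x + 3)^4, so the eigenvalues are -3 (algebraic multiplicity 4).

For λ = -3: rank(A + 3I) = 1, rank((A + 3I)^2) = 0. The eigenspace has dimension 4 - 1 = 3, so there are 3 Jordan blocks; the rank sequence gives block sizes [2, 1, 1].

Assembling the blocks gives the Jordan form J above.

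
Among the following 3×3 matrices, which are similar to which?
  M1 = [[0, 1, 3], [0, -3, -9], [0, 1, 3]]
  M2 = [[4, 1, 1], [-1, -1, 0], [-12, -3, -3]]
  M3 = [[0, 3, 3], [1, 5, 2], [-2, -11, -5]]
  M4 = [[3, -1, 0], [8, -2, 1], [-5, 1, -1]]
2 classes: {M1}, {M2, M3, M4}

Characteristic polynomials: χ_{M1} = x^3, χ_{M2} = x^3, χ_{M3} = x^3, χ_{M4} = x^3.

{M1}: invariant factors x, x^2.

{M2, M3, M4}: invariant factors x^3.

Matrices are similar if and only if their invariant-factor lists agree; the partition into similarity classes is {M1}, {M2, M3, M4}.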